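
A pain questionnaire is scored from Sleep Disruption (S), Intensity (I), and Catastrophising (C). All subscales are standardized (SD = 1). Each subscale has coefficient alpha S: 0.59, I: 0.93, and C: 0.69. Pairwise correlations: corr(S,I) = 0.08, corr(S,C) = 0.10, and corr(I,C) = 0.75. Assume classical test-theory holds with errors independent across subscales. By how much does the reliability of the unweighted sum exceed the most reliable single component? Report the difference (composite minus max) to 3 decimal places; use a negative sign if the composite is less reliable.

-0.093

Var(sum) = 3 + 1.86 = 4.86; true-score variance = 2.21 + 1.86 = 4.07; composite reliability = 0.8374.
Max component reliability = 0.9300.
Difference = 0.8374 − 0.9300 = -0.093.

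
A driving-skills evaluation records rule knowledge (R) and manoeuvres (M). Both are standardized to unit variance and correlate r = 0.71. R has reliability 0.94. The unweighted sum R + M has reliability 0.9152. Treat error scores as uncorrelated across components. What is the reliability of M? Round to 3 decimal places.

Var(R+M) = 2 + 2·0.71 = 3.420.
True-score variance = ρ_R + ρ_M + 2·0.71, so 0.9152 = (0.94 + ρ_M + 1.42) / 3.420.
ρ_M = 0.9152·3.420 − 0.94 − 1.42 = 0.770.

0.770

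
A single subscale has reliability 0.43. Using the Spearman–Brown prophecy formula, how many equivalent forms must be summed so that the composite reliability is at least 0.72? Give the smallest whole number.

4

k ≥ ρ*(1−ρ₁)/(ρ₁(1−ρ*)) = 0.72·0.57 / (0.43·0.28) = 3.409.
Smallest integer k = 4.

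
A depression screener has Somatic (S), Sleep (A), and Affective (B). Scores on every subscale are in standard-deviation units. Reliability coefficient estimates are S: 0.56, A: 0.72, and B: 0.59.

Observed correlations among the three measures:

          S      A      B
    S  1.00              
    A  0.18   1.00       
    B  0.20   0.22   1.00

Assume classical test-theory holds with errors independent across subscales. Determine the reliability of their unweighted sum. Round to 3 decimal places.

Var(S+A+B) = 3 + 2·[0.18 + 0.20 + 0.22] = 3 + 1.2 = 4.2.
Because errors are independent across components, Cov(Tᵢ,Tⱼ) = Cov(Xᵢ,Xⱼ); the off-diagonal part of the true-score variance is the same as above.
True-score variance = [0.56 + 0.72 + 0.59] + 1.2 = 1.87 + 1.2 = 3.07.
Reliability = 3.07 / 4.2 = 0.731.

0.731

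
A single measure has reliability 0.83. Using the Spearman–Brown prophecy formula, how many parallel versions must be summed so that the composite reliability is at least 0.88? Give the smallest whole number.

2

k ≥ ρ*(1−ρ₁)/(ρ₁(1−ρ*)) = 0.88·0.17 / (0.83·0.12) = 1.502.
Smallest integer k = 2.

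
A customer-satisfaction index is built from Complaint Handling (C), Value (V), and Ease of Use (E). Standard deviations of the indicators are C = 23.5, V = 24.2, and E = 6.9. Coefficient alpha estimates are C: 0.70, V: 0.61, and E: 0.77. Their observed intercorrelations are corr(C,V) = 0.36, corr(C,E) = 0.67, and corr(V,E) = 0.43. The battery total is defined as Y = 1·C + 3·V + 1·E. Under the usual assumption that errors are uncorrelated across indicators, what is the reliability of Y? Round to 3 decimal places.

Var(Y) = 23.5² + 3²·24.2² + 6.9² + 2·[3·23.5·24.2·0.36 + 23.5·6.9·0.67 + 3·24.2·6.9·0.43] = 5870.62 + 1876.48 = 7747.1.
Because errors are independent across components, Cov(Tᵢ,Tⱼ) = Cov(Xᵢ,Xⱼ); the off-diagonal part of the true-score variance is the same as above.
True-score variance = [23.5²·0.70 + 3²·24.2²·0.61 + 6.9²·0.77] + 1876.48 = 3638.4 + 1876.48 = 5514.88.
Reliability = 5514.88 / 7747.1 = 0.712.

0.712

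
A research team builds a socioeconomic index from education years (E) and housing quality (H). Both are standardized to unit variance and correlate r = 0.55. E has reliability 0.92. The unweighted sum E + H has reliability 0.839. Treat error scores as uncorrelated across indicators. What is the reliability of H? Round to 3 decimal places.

Var(E+H) = 2 + 2·0.55 = 3.100.
True-score variance = ρ_E + ρ_H + 2·0.55, so 0.839 = (0.92 + ρ_H + 1.10) / 3.100.
ρ_H = 0.839·3.100 − 0.92 − 1.10 = 0.581.

0.581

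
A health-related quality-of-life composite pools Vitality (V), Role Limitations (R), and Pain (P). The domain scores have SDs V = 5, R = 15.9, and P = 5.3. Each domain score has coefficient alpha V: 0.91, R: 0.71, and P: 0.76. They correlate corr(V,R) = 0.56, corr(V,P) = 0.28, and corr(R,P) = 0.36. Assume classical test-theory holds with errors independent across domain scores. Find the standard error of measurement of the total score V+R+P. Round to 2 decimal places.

9.07

Var(total) = 305.9 + 164.554 = 470.454.
True-score variance = 223.593 + 164.554 = 388.148, so reliability = 0.8250.
Error variance = 470.454 − 388.148 = 82.3065; SEM = √82.3065 = 9.07.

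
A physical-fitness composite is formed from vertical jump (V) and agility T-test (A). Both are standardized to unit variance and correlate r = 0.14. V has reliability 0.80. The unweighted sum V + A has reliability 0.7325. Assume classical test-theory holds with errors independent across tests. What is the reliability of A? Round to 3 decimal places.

0.590

Var(V+A) = 2 + 2·0.14 = 2.280.
True-score variance = ρ_V + ρ_A + 2·0.14, so 0.7325 = (0.80 + ρ_A + 0.28) / 2.280.
ρ_A = 0.7325·2.280 − 0.80 − 0.28 = 0.590.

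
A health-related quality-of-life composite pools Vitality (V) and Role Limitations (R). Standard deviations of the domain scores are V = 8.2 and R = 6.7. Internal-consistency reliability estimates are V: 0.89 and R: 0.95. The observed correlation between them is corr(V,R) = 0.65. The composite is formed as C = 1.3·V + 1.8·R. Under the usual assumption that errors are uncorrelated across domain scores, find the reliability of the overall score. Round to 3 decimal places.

0.954

Var(C) = 1.3²·8.2² + 1.8²·6.7² + 2·[2.34·8.2·6.7·0.65] = 259.079 + 167.127 = 426.207.
Because errors are independent across components, Cov(Tᵢ,Tⱼ) = Cov(Xᵢ,Xⱼ); the off-diagonal part of the true-score variance is the same as above.
True-score variance = [1.3²·8.2²·0.89 + 1.8²·6.7²·0.95] + 167.127 = 239.307 + 167.127 = 406.435.
Reliability = 406.435 / 426.207 = 0.954.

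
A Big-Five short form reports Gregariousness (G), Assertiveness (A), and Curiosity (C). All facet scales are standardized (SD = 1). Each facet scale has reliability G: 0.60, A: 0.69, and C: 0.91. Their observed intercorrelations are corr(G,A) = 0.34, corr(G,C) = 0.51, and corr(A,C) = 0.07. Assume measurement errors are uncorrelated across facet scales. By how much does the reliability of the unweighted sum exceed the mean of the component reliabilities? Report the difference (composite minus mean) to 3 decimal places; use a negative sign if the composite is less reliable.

0.101

Var(sum) = 3 + 1.84 = 4.84; true-score variance = 2.2 + 1.84 = 4.04; composite reliability = 0.8347.
Mean component reliability = 0.7333.
Difference = 0.8347 − 0.7333 = 0.101.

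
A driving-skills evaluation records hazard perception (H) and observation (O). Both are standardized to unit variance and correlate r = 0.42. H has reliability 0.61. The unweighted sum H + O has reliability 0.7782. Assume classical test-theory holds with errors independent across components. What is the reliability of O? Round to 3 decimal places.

0.760

Var(H+O) = 2 + 2·0.42 = 2.840.
True-score variance = ρ_H + ρ_O + 2·0.42, so 0.7782 = (0.61 + ρ_O + 0.84) / 2.840.
ρ_O = 0.7782·2.840 − 0.61 − 0.84 = 0.760.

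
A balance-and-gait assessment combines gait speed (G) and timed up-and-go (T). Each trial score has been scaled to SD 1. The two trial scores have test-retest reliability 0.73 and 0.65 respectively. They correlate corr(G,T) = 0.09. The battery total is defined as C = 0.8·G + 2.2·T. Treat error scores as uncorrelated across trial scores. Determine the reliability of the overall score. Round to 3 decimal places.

0.678

Var(C) = 0.8² + 2.2² + 2·[1.76·0.09] = 5.48 + 0.3168 = 5.7968.
Because errors are independent across components, Cov(Tᵢ,Tⱼ) = Cov(Xᵢ,Xⱼ); the off-diagonal part of the true-score variance is the same as above.
True-score variance = [0.8²·0.73 + 2.2²·0.65] + 0.3168 = 3.6132 + 0.3168 = 3.93.
Reliability = 3.93 / 5.7968 = 0.678.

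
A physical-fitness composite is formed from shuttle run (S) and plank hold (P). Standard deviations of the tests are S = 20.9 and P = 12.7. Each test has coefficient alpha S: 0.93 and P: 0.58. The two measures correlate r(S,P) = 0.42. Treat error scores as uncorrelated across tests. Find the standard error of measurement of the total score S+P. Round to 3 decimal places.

9.916

Var(total) = 598.1 + 222.961 = 821.061.
True-score variance = 499.781 + 222.961 = 722.743, so reliability = 0.8803.
Error variance = 821.061 − 722.743 = 98.3185; SEM = √98.3185 = 9.916.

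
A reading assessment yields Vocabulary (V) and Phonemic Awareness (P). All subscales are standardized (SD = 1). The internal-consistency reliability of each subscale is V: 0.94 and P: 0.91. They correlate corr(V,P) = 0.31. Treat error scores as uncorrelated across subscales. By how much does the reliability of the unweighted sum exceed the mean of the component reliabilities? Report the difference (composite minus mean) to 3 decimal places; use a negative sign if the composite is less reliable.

0.018

Var(sum) = 2 + 0.62 = 2.62; true-score variance = 1.85 + 0.62 = 2.47; composite reliability = 0.9427.
Mean component reliability = 0.9250.
Difference = 0.9427 − 0.9250 = 0.018.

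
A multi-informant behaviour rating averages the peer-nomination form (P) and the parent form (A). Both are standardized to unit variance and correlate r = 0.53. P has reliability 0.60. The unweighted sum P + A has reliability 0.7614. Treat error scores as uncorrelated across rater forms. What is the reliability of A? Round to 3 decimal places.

Var(P+A) = 2 + 2·0.53 = 3.060.
True-score variance = ρ_P + ρ_A + 2·0.53, so 0.7614 = (0.60 + ρ_A + 1.06) / 3.060.
ρ_A = 0.7614·3.060 − 0.60 − 1.06 = 0.670.

0.670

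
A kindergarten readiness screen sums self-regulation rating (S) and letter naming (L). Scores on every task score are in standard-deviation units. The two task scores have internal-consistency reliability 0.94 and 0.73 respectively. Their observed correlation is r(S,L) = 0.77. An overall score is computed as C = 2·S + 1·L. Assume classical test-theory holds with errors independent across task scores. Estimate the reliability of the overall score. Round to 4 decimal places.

Var(C) = 2² + 1 + 2·[2·0.77] = 5 + 3.08 = 8.08.
Because errors are independent across components, Cov(Tᵢ,Tⱼ) = Cov(Xᵢ,Xⱼ); the off-diagonal part of the true-score variance is the same as above.
True-score variance = [2²·0.94 + 0.73] + 3.08 = 4.49 + 3.08 = 7.57.
Reliability = 7.57 / 8.08 = 0.9369.

0.9369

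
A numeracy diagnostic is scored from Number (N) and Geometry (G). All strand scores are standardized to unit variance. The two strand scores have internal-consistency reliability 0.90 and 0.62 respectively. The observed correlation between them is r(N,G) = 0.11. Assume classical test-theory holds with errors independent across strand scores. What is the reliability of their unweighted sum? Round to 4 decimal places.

0.7838

Var(N+G) = 2 + 2·[0.11] = 2 + 0.22 = 2.22.
Because errors are independent across components, Cov(Tᵢ,Tⱼ) = Cov(Xᵢ,Xⱼ); the off-diagonal part of the true-score variance is the same as above.
True-score variance = [0.90 + 0.62] + 0.22 = 1.52 + 0.22 = 1.74.
Reliability = 1.74 / 2.22 = 0.7838.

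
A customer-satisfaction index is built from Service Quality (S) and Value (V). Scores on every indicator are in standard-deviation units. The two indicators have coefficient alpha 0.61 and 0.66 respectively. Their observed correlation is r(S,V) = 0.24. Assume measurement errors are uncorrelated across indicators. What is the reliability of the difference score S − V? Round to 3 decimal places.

Var(S−V) = 1 + 1 − 2·0.24 = 2 − 0.48 = 1.52.
Under uncorrelated errors the observed covariances equal the true-score covariances, so only the own-variance terms attenuate.
True-score variance = [0.61 + 0.66] − 0.48 = 1.27 − 0.48 = 0.79.
Reliability = 0.79 / 1.52 = 0.520.

0.520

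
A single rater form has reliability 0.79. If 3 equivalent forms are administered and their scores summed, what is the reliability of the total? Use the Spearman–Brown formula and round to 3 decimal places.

0.919

ρ_k = kρ / (1 + (k−1)ρ) = 3·0.79 / (1 + 2·0.79) = 2.370 / 2.580 = 0.919.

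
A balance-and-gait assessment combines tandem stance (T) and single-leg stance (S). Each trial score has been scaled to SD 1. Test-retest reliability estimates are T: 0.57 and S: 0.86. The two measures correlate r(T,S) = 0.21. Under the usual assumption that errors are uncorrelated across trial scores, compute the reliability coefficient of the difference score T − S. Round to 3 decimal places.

Var(T−S) = 1 + 1 − 2·0.21 = 2 − 0.42 = 1.58.
With uncorrelated errors the cross-covariances are all true-score covariance, so they carry over unchanged; only the diagonal terms shrink to ρᵢσᵢ².
True-score variance = [0.57 + 0.86] − 0.42 = 1.43 − 0.42 = 1.01.
Reliability = 1.01 / 1.58 = 0.639.

0.639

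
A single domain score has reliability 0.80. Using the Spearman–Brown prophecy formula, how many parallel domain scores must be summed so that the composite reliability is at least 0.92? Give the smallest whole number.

3

k ≥ ρ*(1−ρ₁)/(ρ₁(1−ρ*)) = 0.92·0.20 / (0.80·0.08) = 2.875.
Smallest integer k = 3.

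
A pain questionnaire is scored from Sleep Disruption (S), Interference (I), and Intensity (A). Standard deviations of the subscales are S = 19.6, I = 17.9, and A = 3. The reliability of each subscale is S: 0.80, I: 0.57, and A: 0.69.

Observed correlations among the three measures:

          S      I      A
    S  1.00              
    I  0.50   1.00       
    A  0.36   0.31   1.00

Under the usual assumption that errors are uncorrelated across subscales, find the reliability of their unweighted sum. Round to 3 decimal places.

0.809

Var(S+I+A) = 19.6² + 17.9² + 3² + 2·[19.6·17.9·0.50 + 19.6·3·0.36 + 17.9·3·0.31] = 713.57 + 426.47 = 1140.04.
With uncorrelated errors the cross-covariances are all true-score covariance, so they carry over unchanged; only the diagonal terms shrink to ρᵢσᵢ².
True-score variance = [19.6²·0.80 + 17.9²·0.57 + 3²·0.69] + 426.47 = 496.172 + 426.47 = 922.642.
Reliability = 922.642 / 1140.04 = 0.809.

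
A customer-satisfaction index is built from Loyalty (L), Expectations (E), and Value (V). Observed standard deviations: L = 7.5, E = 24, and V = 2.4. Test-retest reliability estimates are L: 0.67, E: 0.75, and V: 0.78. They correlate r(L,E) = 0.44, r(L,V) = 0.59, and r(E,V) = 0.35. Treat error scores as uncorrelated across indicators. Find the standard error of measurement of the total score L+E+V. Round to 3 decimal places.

12.800

Var(total) = 638.01 + 219.96 = 857.97.
True-score variance = 474.18 + 219.96 = 694.14, so reliability = 0.8090.
Error variance = 857.97 − 694.14 = 163.83; SEM = √163.83 = 12.800.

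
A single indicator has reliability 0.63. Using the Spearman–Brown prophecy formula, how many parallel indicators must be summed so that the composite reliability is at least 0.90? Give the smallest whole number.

6

k ≥ ρ*(1−ρ₁)/(ρ₁(1−ρ*)) = 0.90·0.37 / (0.63·0.10) = 5.286.
Smallest integer k = 6.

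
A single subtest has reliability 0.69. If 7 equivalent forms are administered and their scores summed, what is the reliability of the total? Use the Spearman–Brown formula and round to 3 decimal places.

0.940

ρ_k = kρ / (1 + (k−1)ρ) = 7·0.69 / (1 + 6·0.69) = 4.830 / 5.140 = 0.940.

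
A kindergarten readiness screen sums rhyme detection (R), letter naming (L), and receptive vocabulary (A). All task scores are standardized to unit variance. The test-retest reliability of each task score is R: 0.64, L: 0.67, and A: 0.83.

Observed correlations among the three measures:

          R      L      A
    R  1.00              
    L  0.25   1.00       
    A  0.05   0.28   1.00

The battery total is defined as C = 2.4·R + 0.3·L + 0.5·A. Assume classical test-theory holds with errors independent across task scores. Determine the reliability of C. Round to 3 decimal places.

0.678

Var(C) = 2.4² + 0.3² + 0.5² + 2·[0.72·0.25 + 1.2·0.05 + 0.15·0.28] = 6.1 + 0.564 = 6.664.
With uncorrelated errors the cross-covariances are all true-score covariance, so they carry over unchanged; only the diagonal terms shrink to ρᵢσᵢ².
True-score variance = [2.4²·0.64 + 0.3²·0.67 + 0.5²·0.83] + 0.564 = 3.9542 + 0.564 = 4.5182.
Reliability = 4.5182 / 6.664 = 0.678.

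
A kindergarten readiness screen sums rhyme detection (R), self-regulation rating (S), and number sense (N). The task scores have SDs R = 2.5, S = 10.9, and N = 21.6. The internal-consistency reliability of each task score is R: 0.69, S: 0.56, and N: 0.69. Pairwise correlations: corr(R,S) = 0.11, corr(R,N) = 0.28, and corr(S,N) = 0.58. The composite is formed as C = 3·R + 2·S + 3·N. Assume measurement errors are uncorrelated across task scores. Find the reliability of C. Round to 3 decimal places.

Var(C) = 3²·2.5² + 2²·10.9² + 3²·21.6² + 2·[6·2.5·10.9·0.11 + 9·2.5·21.6·0.28 + 6·10.9·21.6·0.58] = 4730.53 + 1946.79 = 6677.32.
Under uncorrelated errors the observed covariances equal the true-score covariances, so only the own-variance terms attenuate.
True-score variance = [3²·2.5²·0.69 + 2²·10.9²·0.56 + 3²·21.6²·0.69] + 1946.79 = 3202.28 + 1946.79 = 5149.08.
Reliability = 5149.08 / 6677.32 = 0.771.

0.771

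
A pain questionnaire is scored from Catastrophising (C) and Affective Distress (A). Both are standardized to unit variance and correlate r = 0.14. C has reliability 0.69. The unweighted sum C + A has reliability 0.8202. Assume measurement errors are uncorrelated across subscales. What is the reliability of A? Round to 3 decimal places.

0.900

Var(C+A) = 2 + 2·0.14 = 2.280.
True-score variance = ρ_C + ρ_A + 2·0.14, so 0.8202 = (0.69 + ρ_A + 0.28) / 2.280.
ρ_A = 0.8202·2.280 − 0.69 − 0.28 = 0.900.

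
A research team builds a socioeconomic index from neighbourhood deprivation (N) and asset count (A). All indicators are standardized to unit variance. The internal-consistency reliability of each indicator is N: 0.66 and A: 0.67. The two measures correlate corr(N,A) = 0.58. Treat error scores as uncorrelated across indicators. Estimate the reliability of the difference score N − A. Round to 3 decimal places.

0.202

Var(N−A) = 1 + 1 − 2·0.58 = 2 − 1.16 = 0.84.
With uncorrelated errors the cross-covariances are all true-score covariance, so they carry over unchanged; only the diagonal terms shrink to ρᵢσᵢ².
True-score variance = [0.66 + 0.67] − 1.16 = 1.33 − 1.16 = 0.17.
Reliability = 0.17 / 0.84 = 0.202.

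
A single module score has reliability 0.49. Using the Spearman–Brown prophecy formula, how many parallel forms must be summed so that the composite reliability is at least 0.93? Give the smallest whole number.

k ≥ ρ*(1−ρ₁)/(ρ₁(1−ρ*)) = 0.93·0.51 / (0.49·0.07) = 13.828.
Smallest integer k = 14.

14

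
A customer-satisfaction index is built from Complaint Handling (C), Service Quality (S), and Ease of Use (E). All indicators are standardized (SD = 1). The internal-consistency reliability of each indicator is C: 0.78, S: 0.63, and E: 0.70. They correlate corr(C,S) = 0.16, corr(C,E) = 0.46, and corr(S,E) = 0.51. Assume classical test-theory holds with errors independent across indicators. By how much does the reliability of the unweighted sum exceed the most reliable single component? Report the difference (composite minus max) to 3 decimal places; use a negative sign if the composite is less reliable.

Var(sum) = 3 + 2.26 = 5.26; true-score variance = 2.11 + 2.26 = 4.37; composite reliability = 0.8308.
Max component reliability = 0.7800.
Difference = 0.8308 − 0.7800 = 0.051.

0.051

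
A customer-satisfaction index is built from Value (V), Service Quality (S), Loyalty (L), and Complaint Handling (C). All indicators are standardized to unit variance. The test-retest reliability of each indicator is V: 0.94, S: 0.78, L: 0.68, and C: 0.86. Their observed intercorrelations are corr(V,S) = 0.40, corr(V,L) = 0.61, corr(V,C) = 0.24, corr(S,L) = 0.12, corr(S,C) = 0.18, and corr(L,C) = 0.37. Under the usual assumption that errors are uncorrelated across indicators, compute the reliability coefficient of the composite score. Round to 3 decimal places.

Var(V+S+L+C) = 4 + 2·[0.40 + 0.61 + 0.24 + 0.12 + 0.18 + 0.37] = 4 + 3.84 = 7.84.
With uncorrelated errors the cross-covariances are all true-score covariance, so they carry over unchanged; only the diagonal terms shrink to ρᵢσᵢ².
True-score variance = [0.94 + 0.78 + 0.68 + 0.86] + 3.84 = 3.26 + 3.84 = 7.1.
Reliability = 7.1 / 7.84 = 0.906.

0.906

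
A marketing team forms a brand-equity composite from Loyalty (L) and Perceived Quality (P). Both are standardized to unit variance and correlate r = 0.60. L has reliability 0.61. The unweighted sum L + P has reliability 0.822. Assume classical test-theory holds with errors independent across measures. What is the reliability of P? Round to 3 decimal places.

Var(L+P) = 2 + 2·0.60 = 3.200.
True-score variance = ρ_L + ρ_P + 2·0.60, so 0.822 = (0.61 + ρ_P + 1.20) / 3.200.
ρ_P = 0.822·3.200 − 0.61 − 1.20 = 0.820.

0.820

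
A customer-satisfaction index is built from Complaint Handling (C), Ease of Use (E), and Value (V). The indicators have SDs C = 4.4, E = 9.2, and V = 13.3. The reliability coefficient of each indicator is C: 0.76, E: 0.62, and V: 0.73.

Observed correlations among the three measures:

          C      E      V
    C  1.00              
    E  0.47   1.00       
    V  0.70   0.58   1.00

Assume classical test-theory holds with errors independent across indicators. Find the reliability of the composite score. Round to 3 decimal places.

0.844

Var(C+E+V) = 4.4² + 9.2² + 13.3² + 2·[4.4·9.2·0.47 + 4.4·13.3·0.70 + 9.2·13.3·0.58] = 280.89 + 261.917 = 542.807.
Under uncorrelated errors the observed covariances equal the true-score covariances, so only the own-variance terms attenuate.
True-score variance = [4.4²·0.76 + 9.2²·0.62 + 13.3²·0.73] + 261.917 = 196.32 + 261.917 = 458.237.
Reliability = 458.237 / 542.807 = 0.844.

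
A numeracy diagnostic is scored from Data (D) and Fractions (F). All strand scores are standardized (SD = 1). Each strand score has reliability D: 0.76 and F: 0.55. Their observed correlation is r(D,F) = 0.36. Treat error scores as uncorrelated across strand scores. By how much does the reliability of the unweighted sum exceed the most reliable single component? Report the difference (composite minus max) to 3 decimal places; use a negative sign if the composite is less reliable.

Var(sum) = 2 + 0.72 = 2.72; true-score variance = 1.31 + 0.72 = 2.03; composite reliability = 0.7463.
Max component reliability = 0.7600.
Difference = 0.7463 − 0.7600 = -0.014.

-0.014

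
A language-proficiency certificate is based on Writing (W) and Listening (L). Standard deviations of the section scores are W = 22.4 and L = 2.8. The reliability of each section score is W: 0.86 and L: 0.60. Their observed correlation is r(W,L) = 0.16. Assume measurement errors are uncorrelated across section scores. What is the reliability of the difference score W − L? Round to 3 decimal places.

0.850

Var(W−L) = 22.4² + 2.8² − 2·22.4·2.8·0.16 = 509.6 − 20.0704 = 489.53.
With uncorrelated errors the cross-covariances are all true-score covariance, so they carry over unchanged; only the diagonal terms shrink to ρᵢσᵢ².
True-score variance = [22.4²·0.86 + 2.8²·0.60] − 20.0704 = 436.218 − 20.0704 = 416.147.
Reliability = 416.147 / 489.53 = 0.850.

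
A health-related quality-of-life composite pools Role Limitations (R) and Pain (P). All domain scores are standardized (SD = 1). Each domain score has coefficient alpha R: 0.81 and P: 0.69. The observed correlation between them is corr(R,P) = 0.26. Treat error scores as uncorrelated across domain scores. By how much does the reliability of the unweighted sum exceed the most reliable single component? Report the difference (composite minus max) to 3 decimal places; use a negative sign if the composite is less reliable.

Var(sum) = 2 + 0.52 = 2.52; true-score variance = 1.5 + 0.52 = 2.02; composite reliability = 0.8016.
Max component reliability = 0.8100.
Difference = 0.8016 − 0.8100 = -0.008.

-0.008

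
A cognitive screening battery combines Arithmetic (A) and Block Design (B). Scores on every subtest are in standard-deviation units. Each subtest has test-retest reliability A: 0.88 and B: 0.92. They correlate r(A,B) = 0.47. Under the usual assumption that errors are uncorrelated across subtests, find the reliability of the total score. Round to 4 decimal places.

Var(A+B) = 2 + 2·[0.47] = 2 + 0.94 = 2.94.
Under uncorrelated errors the observed covariances equal the true-score covariances, so only the own-variance terms attenuate.
True-score variance = [0.88 + 0.92] + 0.94 = 1.8 + 0.94 = 2.74.
Reliability = 2.74 / 2.94 = 0.9320.

0.9320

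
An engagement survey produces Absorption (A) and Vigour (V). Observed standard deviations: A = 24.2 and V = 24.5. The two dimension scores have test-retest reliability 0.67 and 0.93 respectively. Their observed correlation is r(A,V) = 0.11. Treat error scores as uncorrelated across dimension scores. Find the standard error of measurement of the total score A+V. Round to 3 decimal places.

15.339

Var(total) = 1185.89 + 130.438 = 1316.33.
True-score variance = 950.611 + 130.438 = 1081.05, so reliability = 0.8213.
Error variance = 1316.33 − 1081.05 = 235.279; SEM = √235.279 = 15.339.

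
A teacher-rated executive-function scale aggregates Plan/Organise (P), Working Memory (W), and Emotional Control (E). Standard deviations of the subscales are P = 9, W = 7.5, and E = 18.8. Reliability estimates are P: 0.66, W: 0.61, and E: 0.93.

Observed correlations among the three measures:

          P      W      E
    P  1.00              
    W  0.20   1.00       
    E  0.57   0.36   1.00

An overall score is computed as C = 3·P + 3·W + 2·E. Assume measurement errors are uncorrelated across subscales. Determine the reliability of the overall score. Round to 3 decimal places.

Var(C) = 3²·9² + 3²·7.5² + 2²·18.8² + 2·[9·9·7.5·0.20 + 6·9·18.8·0.57 + 6·7.5·18.8·0.36] = 2649.01 + 2009.45 = 4658.46.
Because errors are independent across components, Cov(Tᵢ,Tⱼ) = Cov(Xᵢ,Xⱼ); the off-diagonal part of the true-score variance is the same as above.
True-score variance = [3²·9²·0.66 + 3²·7.5²·0.61 + 2²·18.8²·0.93] + 2009.45 = 2104.75 + 2009.45 = 4114.2.
Reliability = 4114.2 / 4658.46 = 0.883.

0.883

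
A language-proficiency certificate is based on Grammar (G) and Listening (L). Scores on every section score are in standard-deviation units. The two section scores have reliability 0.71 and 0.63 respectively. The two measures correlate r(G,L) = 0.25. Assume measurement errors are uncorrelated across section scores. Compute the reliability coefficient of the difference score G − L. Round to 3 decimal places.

0.560

Var(G−L) = 1 + 1 − 2·0.25 = 2 − 0.5 = 1.5.
With uncorrelated errors the cross-covariances are all true-score covariance, so they carry over unchanged; only the diagonal terms shrink to ρᵢσᵢ².
True-score variance = [0.71 + 0.63] − 0.5 = 1.34 − 0.5 = 0.84.
Reliability = 0.84 / 1.5 = 0.560.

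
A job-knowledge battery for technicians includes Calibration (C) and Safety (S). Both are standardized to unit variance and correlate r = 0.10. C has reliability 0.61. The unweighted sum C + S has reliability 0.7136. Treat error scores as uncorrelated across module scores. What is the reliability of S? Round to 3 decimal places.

Var(C+S) = 2 + 2·0.10 = 2.200.
True-score variance = ρ_C + ρ_S + 2·0.10, so 0.7136 = (0.61 + ρ_S + 0.20) / 2.200.
ρ_S = 0.7136·2.200 − 0.61 − 0.20 = 0.760.

0.760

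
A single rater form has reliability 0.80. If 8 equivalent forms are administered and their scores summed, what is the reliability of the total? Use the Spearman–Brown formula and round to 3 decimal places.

0.970

ρ_k = kρ / (1 + (k−1)ρ) = 8·0.80 / (1 + 7·0.80) = 6.400 / 6.600 = 0.970.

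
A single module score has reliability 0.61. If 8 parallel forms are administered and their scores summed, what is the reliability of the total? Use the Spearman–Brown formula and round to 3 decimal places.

ρ_k = kρ / (1 + (k−1)ρ) = 8·0.61 / (1 + 7·0.61) = 4.880 / 5.270 = 0.926.

0.926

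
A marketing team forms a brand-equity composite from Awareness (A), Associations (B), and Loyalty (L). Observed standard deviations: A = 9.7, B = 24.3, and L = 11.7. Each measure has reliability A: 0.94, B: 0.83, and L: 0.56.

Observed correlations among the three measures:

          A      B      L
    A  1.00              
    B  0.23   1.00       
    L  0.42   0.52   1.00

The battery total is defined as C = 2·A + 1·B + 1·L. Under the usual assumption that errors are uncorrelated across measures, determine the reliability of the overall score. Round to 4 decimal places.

0.8986

Var(C) = 2²·9.7² + 24.3² + 11.7² + 2·[2·9.7·24.3·0.23 + 2·9.7·11.7·0.42 + 24.3·11.7·0.52] = 1103.74 + 703.199 = 1806.94.
With uncorrelated errors the cross-covariances are all true-score covariance, so they carry over unchanged; only the diagonal terms shrink to ρᵢσᵢ².
True-score variance = [2²·9.7²·0.94 + 24.3²·0.83 + 11.7²·0.56] + 703.199 = 920.543 + 703.199 = 1623.74.
Reliability = 1623.74 / 1806.94 = 0.8986.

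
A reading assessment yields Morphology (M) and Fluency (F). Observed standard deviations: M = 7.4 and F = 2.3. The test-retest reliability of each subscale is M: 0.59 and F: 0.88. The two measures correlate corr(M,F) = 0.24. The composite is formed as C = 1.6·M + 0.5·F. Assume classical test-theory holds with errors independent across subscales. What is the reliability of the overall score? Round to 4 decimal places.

Var(C) = 1.6²·7.4² + 0.5²·2.3² + 2·[0.8·7.4·2.3·0.24] = 141.508 + 6.53568 = 148.044.
With uncorrelated errors the cross-covariances are all true-score covariance, so they carry over unchanged; only the diagonal terms shrink to ρᵢσᵢ².
True-score variance = [1.6²·7.4²·0.59 + 0.5²·2.3²·0.88] + 6.53568 = 83.8733 + 6.53568 = 90.409.
Reliability = 90.409 / 148.044 = 0.6107.

0.6107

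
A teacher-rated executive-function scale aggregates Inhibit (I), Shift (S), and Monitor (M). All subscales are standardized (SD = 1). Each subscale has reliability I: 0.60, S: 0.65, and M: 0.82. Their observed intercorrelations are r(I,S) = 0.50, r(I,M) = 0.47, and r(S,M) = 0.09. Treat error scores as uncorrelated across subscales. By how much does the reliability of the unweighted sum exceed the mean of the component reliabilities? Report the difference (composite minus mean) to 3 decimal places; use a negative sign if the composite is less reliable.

0.128

Var(sum) = 3 + 2.12 = 5.12; true-score variance = 2.07 + 2.12 = 4.19; composite reliability = 0.8184.
Mean component reliability = 0.6900.
Difference = 0.8184 − 0.6900 = 0.128.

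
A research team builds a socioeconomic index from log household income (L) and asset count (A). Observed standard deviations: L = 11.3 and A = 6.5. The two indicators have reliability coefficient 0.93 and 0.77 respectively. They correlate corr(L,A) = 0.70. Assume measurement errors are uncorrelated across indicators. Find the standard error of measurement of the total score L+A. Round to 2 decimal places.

4.32

Var(total) = 169.94 + 102.83 = 272.77.
True-score variance = 151.284 + 102.83 = 254.114, so reliability = 0.9316.
Error variance = 272.77 − 254.114 = 18.6558; SEM = √18.6558 = 4.32.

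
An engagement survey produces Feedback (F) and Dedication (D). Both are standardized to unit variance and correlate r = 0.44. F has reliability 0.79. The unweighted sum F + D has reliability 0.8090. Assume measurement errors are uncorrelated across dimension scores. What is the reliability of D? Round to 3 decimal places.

Var(F+D) = 2 + 2·0.44 = 2.880.
True-score variance = ρ_F + ρ_D + 2·0.44, so 0.8090 = (0.79 + ρ_D + 0.88) / 2.880.
ρ_D = 0.8090·2.880 − 0.79 − 0.88 = 0.660.

0.660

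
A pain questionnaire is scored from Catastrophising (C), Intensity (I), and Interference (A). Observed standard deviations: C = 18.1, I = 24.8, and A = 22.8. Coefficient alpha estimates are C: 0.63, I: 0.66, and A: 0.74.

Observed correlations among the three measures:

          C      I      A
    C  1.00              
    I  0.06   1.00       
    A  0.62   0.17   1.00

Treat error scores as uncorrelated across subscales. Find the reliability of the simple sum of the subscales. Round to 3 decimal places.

Var(C+I+A) = 18.1² + 24.8² + 22.8² + 2·[18.1·24.8·0.06 + 18.1·22.8·0.62 + 24.8·22.8·0.17] = 1462.49 + 757.838 = 2220.33.
Under uncorrelated errors the observed covariances equal the true-score covariances, so only the own-variance terms attenuate.
True-score variance = [18.1²·0.63 + 24.8²·0.66 + 22.8²·0.74] + 757.838 = 997.002 + 757.838 = 1754.84.
Reliability = 1754.84 / 2220.33 = 0.790.

0.790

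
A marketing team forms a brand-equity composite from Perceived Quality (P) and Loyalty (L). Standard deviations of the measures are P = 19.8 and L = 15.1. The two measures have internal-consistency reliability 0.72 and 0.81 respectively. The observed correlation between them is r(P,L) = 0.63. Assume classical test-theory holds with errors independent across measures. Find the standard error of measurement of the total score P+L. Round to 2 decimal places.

Var(total) = 620.05 + 376.715 = 996.765.
True-score variance = 466.957 + 376.715 = 843.672, so reliability = 0.8464.
Error variance = 996.765 − 843.672 = 153.093; SEM = √153.093 = 12.37.

12.37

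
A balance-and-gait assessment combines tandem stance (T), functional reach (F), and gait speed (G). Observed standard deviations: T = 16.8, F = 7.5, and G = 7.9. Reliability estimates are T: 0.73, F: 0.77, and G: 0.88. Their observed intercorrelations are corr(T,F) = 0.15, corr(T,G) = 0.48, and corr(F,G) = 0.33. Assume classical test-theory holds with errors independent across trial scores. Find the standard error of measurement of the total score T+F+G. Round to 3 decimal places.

9.830

Var(total) = 400.9 + 204.316 = 605.216.
True-score variance = 304.269 + 204.316 = 508.585, so reliability = 0.8403.
Error variance = 605.216 − 508.585 = 96.6315; SEM = √96.6315 = 9.830.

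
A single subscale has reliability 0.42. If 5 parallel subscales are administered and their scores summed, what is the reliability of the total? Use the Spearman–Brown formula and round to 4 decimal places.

ρ_k = kρ / (1 + (k−1)ρ) = 5·0.42 / (1 + 4·0.42) = 2.100 / 2.680 = 0.7836.

0.7836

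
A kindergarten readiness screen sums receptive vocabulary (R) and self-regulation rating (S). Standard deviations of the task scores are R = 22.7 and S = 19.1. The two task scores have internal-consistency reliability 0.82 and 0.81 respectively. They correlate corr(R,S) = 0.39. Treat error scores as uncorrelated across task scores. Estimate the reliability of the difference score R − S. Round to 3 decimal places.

0.701

Var(R−S) = 22.7² + 19.1² − 2·22.7·19.1·0.39 = 880.1 − 338.185 = 541.915.
With uncorrelated errors the cross-covariances are all true-score covariance, so they carry over unchanged; only the diagonal terms shrink to ρᵢσᵢ².
True-score variance = [22.7²·0.82 + 19.1²·0.81] − 338.185 = 718.034 − 338.185 = 379.849.
Reliability = 379.849 / 541.915 = 0.701.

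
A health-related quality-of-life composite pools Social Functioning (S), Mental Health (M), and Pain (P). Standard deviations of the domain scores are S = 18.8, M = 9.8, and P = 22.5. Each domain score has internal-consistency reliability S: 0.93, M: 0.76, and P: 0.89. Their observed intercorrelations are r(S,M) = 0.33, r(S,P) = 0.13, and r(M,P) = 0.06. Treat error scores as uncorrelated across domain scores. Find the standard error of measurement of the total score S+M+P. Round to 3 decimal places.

Var(total) = 955.73 + 258.038 = 1213.77.
True-score variance = 852.252 + 258.038 = 1110.29, so reliability = 0.9147.
Error variance = 1213.77 − 1110.29 = 103.478; SEM = √103.478 = 10.172.

10.172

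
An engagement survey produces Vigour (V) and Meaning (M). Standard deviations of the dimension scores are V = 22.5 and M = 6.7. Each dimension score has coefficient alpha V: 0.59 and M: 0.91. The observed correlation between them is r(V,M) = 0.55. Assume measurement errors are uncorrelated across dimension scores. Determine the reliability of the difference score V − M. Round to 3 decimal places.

0.451

Var(V−M) = 22.5² + 6.7² − 2·22.5·6.7·0.55 = 551.14 − 165.825 = 385.315.
With uncorrelated errors the cross-covariances are all true-score covariance, so they carry over unchanged; only the diagonal terms shrink to ρᵢσᵢ².
True-score variance = [22.5²·0.59 + 6.7²·0.91] − 165.825 = 339.537 − 165.825 = 173.712.
Reliability = 173.712 / 385.315 = 0.451.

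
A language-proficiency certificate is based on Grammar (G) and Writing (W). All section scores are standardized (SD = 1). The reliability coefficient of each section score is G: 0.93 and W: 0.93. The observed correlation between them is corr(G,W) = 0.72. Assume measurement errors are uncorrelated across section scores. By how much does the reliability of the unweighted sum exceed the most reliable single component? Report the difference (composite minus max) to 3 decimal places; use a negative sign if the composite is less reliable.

0.029

Var(sum) = 2 + 1.44 = 3.44; true-score variance = 1.86 + 1.44 = 3.3; composite reliability = 0.9593.
Max component reliability = 0.9300.
Difference = 0.9593 − 0.9300 = 0.029.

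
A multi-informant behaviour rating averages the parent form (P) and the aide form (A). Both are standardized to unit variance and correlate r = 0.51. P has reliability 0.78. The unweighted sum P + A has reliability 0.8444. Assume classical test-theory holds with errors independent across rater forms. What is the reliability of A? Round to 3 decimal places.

Var(P+A) = 2 + 2·0.51 = 3.020.
True-score variance = ρ_P + ρ_A + 2·0.51, so 0.8444 = (0.78 + ρ_A + 1.02) / 3.020.
ρ_A = 0.8444·3.020 − 0.78 − 1.02 = 0.750.

0.750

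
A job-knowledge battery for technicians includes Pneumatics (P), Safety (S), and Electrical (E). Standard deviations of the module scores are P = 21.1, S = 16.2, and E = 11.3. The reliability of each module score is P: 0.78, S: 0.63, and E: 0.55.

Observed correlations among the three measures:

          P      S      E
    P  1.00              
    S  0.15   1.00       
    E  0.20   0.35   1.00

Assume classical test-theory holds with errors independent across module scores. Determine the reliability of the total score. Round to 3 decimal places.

Var(P+S+E) = 21.1² + 16.2² + 11.3² + 2·[21.1·16.2·0.15 + 21.1·11.3·0.20 + 16.2·11.3·0.35] = 835.34 + 326.06 = 1161.4.
With uncorrelated errors the cross-covariances are all true-score covariance, so they carry over unchanged; only the diagonal terms shrink to ρᵢσᵢ².
True-score variance = [21.1²·0.78 + 16.2²·0.63 + 11.3²·0.55] + 326.06 = 582.831 + 326.06 = 908.89.
Reliability = 908.89 / 1161.4 = 0.783.

0.783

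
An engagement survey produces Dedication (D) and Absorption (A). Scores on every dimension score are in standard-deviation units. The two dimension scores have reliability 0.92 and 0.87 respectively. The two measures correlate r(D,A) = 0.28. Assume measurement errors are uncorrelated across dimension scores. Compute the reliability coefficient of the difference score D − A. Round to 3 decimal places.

0.854

Var(D−A) = 1 + 1 − 2·0.28 = 2 − 0.56 = 1.44.
Because errors are independent across components, Cov(Tᵢ,Tⱼ) = Cov(Xᵢ,Xⱼ); the off-diagonal part of the true-score variance is the same as above.
True-score variance = [0.92 + 0.87] − 0.56 = 1.79 − 0.56 = 1.23.
Reliability = 1.23 / 1.44 = 0.854.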